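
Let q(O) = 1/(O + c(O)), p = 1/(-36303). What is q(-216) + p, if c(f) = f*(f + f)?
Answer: -18931/1126554696 ≈ -1.6804e-5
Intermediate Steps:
p = -1/36303 ≈ -2.7546e-5
c(f) = 2*f² (c(f) = f*(2*f) = 2*f²)
q(O) = 1/(O + 2*O²)
q(-216) + p = 1/((-216)*(1 + 2*(-216))) - 1/36303 = -1/(216*(1 - 432)) - 1/36303 = -1/216/(-431) - 1/36303 = -1/216*(-1/431) - 1/36303 = 1/93096 - 1/36303 = -18931/1126554696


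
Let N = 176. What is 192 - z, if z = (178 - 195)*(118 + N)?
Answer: 5190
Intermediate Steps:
z = -4998 (z = (178 - 195)*(118 + 176) = -17*294 = -4998)
192 - z = 192 - 1*(-4998) = 192 + 4998 = 5190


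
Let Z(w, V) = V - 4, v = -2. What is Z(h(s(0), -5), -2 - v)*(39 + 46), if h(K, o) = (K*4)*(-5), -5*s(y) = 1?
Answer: -340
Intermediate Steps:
s(y) = -⅕ (s(y) = -⅕*1 = -⅕)
h(K, o) = -20*K (h(K, o) = (4*K)*(-5) = -20*K)
Z(w, V) = -4 + V
Z(h(s(0), -5), -2 - v)*(39 + 46) = (-4 + (-2 - 1*(-2)))*(39 + 46) = (-4 + (-2 + 2))*85 = (-4 + 0)*85 = -4*85 = -340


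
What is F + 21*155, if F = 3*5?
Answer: 3270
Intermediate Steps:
F = 15
F + 21*155 = 15 + 21*155 = 15 + 3255 = 3270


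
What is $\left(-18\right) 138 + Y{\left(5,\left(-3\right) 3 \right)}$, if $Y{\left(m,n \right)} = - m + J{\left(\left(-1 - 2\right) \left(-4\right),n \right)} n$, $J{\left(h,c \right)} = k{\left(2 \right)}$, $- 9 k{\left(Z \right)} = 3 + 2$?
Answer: $-2484$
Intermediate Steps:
$k{\left(Z \right)} = - \frac{5}{9}$ ($k{\left(Z \right)} = - \frac{3 + 2}{9} = \left(- \frac{1}{9}\right) 5 = - \frac{5}{9}$)
$J{\left(h,c \right)} = - \frac{5}{9}$
$Y{\left(m,n \right)} = - m - \frac{5 n}{9}$
$\left(-18\right) 138 + Y{\left(5,\left(-3\right) 3 \right)} = \left(-18\right) 138 - \left(5 + \frac{5 \left(\left(-3\right) 3\right)}{9}\right) = -2484 - 0 = -2484 + \left(-5 + 5\right) = -2484 + 0 = -2484$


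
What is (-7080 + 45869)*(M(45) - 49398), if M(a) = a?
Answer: -1914353517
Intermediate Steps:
(-7080 + 45869)*(M(45) - 49398) = (-7080 + 45869)*(45 - 49398) = 38789*(-49353) = -1914353517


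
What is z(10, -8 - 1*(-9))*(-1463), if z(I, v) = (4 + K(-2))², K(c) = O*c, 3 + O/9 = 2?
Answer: -708092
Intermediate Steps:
O = -9 (O = -27 + 9*2 = -27 + 18 = -9)
K(c) = -9*c
z(I, v) = 484 (z(I, v) = (4 - 9*(-2))² = (4 + 18)² = 22² = 484)
z(10, -8 - 1*(-9))*(-1463) = 484*(-1463) = -708092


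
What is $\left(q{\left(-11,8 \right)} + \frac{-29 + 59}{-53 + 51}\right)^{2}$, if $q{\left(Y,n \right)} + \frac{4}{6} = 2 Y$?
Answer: $\frac{12769}{9} \approx 1418.8$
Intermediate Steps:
$q{\left(Y,n \right)} = - \frac{2}{3} + 2 Y$
$\left(q{\left(-11,8 \right)} + \frac{-29 + 59}{-53 + 51}\right)^{2} = \left(\left(- \frac{2}{3} + 2 \left(-11\right)\right) + \frac{-29 + 59}{-53 + 51}\right)^{2} = \left(\left(- \frac{2}{3} - 22\right) + \frac{30}{-2}\right)^{2} = \left(- \frac{68}{3} + 30 \left(- \frac{1}{2}\right)\right)^{2} = \left(- \frac{68}{3} - 15\right)^{2} = \left(- \frac{113}{3}\right)^{2} = \frac{12769}{9}$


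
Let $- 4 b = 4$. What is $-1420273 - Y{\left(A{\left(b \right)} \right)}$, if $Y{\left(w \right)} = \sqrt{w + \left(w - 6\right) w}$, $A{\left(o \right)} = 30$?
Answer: $-1420273 - 5 \sqrt{30} \approx -1.4203 \cdot 10^{6}$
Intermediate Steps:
$b = -1$ ($b = \left(- \frac{1}{4}\right) 4 = -1$)
$Y{\left(w \right)} = \sqrt{w + w \left(-6 + w\right)}$ ($Y{\left(w \right)} = \sqrt{w + \left(-6 + w\right) w} = \sqrt{w + w \left(-6 + w\right)}$)
$-1420273 - Y{\left(A{\left(b \right)} \right)} = -1420273 - \sqrt{30 \left(-5 + 30\right)} = -1420273 - \sqrt{30 \cdot 25} = -1420273 - \sqrt{750} = -1420273 - 5 \sqrt{30}$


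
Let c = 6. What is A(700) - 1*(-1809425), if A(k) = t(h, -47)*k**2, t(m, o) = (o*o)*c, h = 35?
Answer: 6496269425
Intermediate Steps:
t(m, o) = 6*o**2 (t(m, o) = (o*o)*6 = o**2*6 = 6*o**2)
A(k) = 13254*k**2 (A(k) = (6*(-47)**2)*k**2 = (6*2209)*k**2 = 13254*k**2)
A(700) - 1*(-1809425) = 13254*700**2 - 1*(-1809425) = 13254*490000 + 1809425 = 6494460000 + 1809425 = 6496269425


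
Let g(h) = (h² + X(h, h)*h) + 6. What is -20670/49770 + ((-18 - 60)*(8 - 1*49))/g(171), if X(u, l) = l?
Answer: -5832125/16171932 ≈ -0.36063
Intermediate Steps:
g(h) = 6 + 2*h² (g(h) = (h² + h*h) + 6 = (h² + h²) + 6 = 2*h² + 6 = 6 + 2*h²)
-20670/49770 + ((-18 - 60)*(8 - 1*49))/g(171) = -20670/49770 + ((-18 - 60)*(8 - 1*49))/(6 + 2*171²) = -20670*1/49770 + (-78*(8 - 49))/(6 + 2*29241) = -689/1659 + (-78*(-41))/(6 + 58482) = -689/1659 + 3198/58488 = -689/1659 + 3198*(1/58488) = -689/1659 + 533/9748 = -5832125/16171932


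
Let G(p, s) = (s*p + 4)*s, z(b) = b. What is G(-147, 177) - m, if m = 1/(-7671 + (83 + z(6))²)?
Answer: -1151163751/250 ≈ -4.6047e+6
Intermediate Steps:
G(p, s) = s*(4 + p*s) (G(p, s) = (p*s + 4)*s = (4 + p*s)*s = s*(4 + p*s))
m = 1/250 (m = 1/(-7671 + (83 + 6)²) = 1/(-7671 + 89²) = 1/(-7671 + 7921) = 1/250 ≈ 0.0040000)
G(-147, 177) - m = 177*(4 - 147*177) - 1*1/250 = 177*(4 - 26019) - 1/250 = 177*(-26015) - 1/250 = -4604655 - 1/250 = -1151163751/250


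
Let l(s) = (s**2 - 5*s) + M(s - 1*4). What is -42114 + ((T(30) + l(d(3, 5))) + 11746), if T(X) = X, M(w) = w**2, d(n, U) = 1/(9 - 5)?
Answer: -242601/8 ≈ -30325.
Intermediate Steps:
d(n, U) = 1/4
l(s) = s**2 + (-4 + s)**2 - 5*s (l(s) = (s**2 - 5*s) + (s - 1*4)**2 = (s**2 - 5*s) + (s - 4)**2 = (s**2 - 5*s) + (-4 + s)**2 = s**2 + (-4 + s)**2 - 5*s)
-42114 + ((T(30) + l(d(3, 5))) + 11746) = -42114 + ((30 + (16 - 13*1/4 + 2*(1/4)**2)) + 11746) = -42114 + ((30 + (16 - 13/4 + 2*(1/16))) + 11746) = -42114 + ((30 + (16 - 13/4 + 1/8)) + 11746) = -42114 + ((30 + 103/8) + 11746) = -42114 + (343/8 + 11746) = -42114 + 94311/8 = -242601/8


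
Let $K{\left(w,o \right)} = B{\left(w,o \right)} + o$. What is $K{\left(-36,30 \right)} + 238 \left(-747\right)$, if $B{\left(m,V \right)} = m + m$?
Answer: $-177828$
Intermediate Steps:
$B{\left(m,V \right)} = 2 m$
$K{\left(w,o \right)} = o + 2 w$ ($K{\left(w,o \right)} = 2 w + o = o + 2 w$)
$K{\left(-36,30 \right)} + 238 \left(-747\right) = \left(30 + 2 \left(-36\right)\right) + 238 \left(-747\right) = \left(30 - 72\right) - 177786 = -42 - 177786 = -177828$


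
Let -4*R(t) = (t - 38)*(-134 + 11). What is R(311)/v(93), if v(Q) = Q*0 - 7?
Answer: -4797/4 ≈ -1199.3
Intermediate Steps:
R(t) = -2337/2 + 123*t/4 (R(t) = -(t - 38)*(-134 + 11)/4 = -(-38 + t)*(-123)/4 = -(4674 - 123*t)/4 = -2337/2 + 123*t/4)
v(Q) = -7 (v(Q) = 0 - 7 = -7)
R(311)/v(93) = (-2337/2 + (123/4)*311)/(-7) = (-2337/2 + 38253/4)*(-⅐) = (33579/4)*(-⅐) = -4797/4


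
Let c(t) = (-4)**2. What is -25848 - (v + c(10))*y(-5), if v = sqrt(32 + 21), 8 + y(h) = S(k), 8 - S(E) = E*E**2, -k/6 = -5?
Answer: 406152 + 27000*sqrt(53) ≈ 6.0272e+5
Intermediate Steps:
k = 30 (k = -6*(-5) = 30)
S(E) = 8 - E**3 (S(E) = 8 - E*E**2 = 8 - E**3)
c(t) = 16
y(h) = -27000 (y(h) = -8 + (8 - 1*30**3) = -8 + (8 - 1*27000) = -8 + (8 - 27000) = -8 - 26992 = -27000)
v = sqrt(53) ≈ 7.2801
-25848 - (v + c(10))*y(-5) = -25848 - (sqrt(53) + 16)*(-27000) = -25848 - (16 + sqrt(53))*(-27000) = -25848 - (-432000 - 27000*sqrt(53)) = -25848 + (432000 + 27000*sqrt(53)) = 406152 + 27000*sqrt(53)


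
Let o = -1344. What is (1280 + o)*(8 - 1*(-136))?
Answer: -9216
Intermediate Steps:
(1280 + o)*(8 - 1*(-136)) = (1280 - 1344)*(8 - 1*(-136)) = -64*(8 + 136) = -64*144 = -9216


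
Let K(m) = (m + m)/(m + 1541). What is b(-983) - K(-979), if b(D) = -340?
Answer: -94561/281 ≈ -336.52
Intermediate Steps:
K(m) = 2*m/(1541 + m) (K(m) = (2*m)/(1541 + m) = 2*m/(1541 + m))
b(-983) - K(-979) = -340 - 2*(-979)/(1541 - 979) = -340 - 2*(-979)/562 = -340 - 1*(-979/281) = -340 + 979/281 = -94561/281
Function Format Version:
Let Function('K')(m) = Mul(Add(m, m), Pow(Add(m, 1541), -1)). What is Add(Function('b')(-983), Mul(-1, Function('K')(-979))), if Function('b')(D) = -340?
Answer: Rational(-94561, 281) ≈ -336.52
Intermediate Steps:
Function('K')(m) = Mul(2, m, Pow(Add(1541, m), -1)) (Function('K')(m) = Mul(Mul(2, m), Pow(Add(1541, m), -1)) = Mul(2, m, Pow(Add(1541, m), -1)))
Add(Function('b')(-983), Mul(-1, Function('K')(-979))) = Add(-340, Mul(-1, Mul(2, -979, Pow(Add(1541, -979), -1)))) = Add(-340, Mul(-1, Mul(2, -979, Pow(562, -1)))) = Add(-340, Mul(-1, Mul(2, -979, Rational(1, 562)))) = Add(-340, Mul(-1, Rational(-979, 281))) = Add(-340, Rational(979, 281)) = Rational(-94561, 281)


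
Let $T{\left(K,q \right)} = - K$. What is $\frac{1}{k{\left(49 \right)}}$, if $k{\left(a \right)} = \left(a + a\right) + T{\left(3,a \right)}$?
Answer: $\frac{1}{95} \approx 0.010526$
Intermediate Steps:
$k{\left(a \right)} = -3 + 2 a$ ($k{\left(a \right)} = \left(a + a\right) - 3 = 2 a - 3 = -3 + 2 a$)
$\frac{1}{k{\left(49 \right)}} = \frac{1}{-3 + 2 \cdot 49} = \frac{1}{-3 + 98} = \frac{1}{95}$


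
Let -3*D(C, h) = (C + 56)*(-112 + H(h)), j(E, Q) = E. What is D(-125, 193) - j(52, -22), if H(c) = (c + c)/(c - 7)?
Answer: -239965/93 ≈ -2580.3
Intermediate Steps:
H(c) = 2*c/(-7 + c) (H(c) = (2*c)/(-7 + c) = 2*c/(-7 + c))
D(C, h) = -(-112 + 2*h/(-7 + h))*(56 + C)/3 (D(C, h) = -(C + 56)*(-112 + 2*h/(-7 + h))/3 = -(56 + C)*(-112 + 2*h/(-7 + h))/3 = -(-112 + 2*h/(-7 + h))*(56 + C)/3)
D(-125, 193) - j(52, -22) = 2*(-21952 - 392*(-125) + 3080*193 + 55*(-125)*193)/(3*(-7 + 193)) - 1*52 = (⅔)*(-21952 + 49000 + 594440 - 1326875)/186 - 52 = (⅔)*(1/186)*(-705387) - 52 = -235129/93 - 52 = -239965/93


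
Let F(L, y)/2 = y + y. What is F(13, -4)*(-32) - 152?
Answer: 360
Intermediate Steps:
F(L, y) = 4*y (F(L, y) = 2*(y + y) = 2*(2*y) = 4*y)
F(13, -4)*(-32) - 152 = (4*(-4))*(-32) - 152 = -16*(-32) - 152 = 512 - 152 = 360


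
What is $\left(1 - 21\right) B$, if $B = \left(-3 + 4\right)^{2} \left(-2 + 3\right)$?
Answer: $-20$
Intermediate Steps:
$B = 1$ ($B = 1^{2} \cdot 1 = 1 \cdot 1 = 1$)
$\left(1 - 21\right) B = \left(1 - 21\right) 1 = \left(-20\right) 1 = -20$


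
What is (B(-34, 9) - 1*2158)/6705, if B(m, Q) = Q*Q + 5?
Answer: -2072/6705 ≈ -0.30902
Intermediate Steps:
B(m, Q) = 5 + Q² (B(m, Q) = Q² + 5 = 5 + Q²)
(B(-34, 9) - 1*2158)/6705 = ((5 + 9²) - 1*2158)/6705 = ((5 + 81) - 2158)*(1/6705) = (86 - 2158)*(1/6705) = -2072*1/6705 = -2072/6705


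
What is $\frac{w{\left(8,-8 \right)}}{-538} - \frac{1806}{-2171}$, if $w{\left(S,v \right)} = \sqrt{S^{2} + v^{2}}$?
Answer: $\frac{1806}{2171} - \frac{4 \sqrt{2}}{269} \approx 0.81085$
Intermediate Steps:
$\frac{w{\left(8,-8 \right)}}{-538} - \frac{1806}{-2171} = \frac{\sqrt{8^{2} + \left(-8\right)^{2}}}{-538} - \frac{1806}{-2171} = \sqrt{64 + 64} \left(- \frac{1}{538}\right) - - \frac{1806}{2171} = \sqrt{128} \left(- \frac{1}{538}\right) + \frac{1806}{2171} = 8 \sqrt{2} \left(- \frac{1}{538}\right) + \frac{1806}{2171} = - \frac{4 \sqrt{2}}{269} + \frac{1806}{2171} = \frac{1806}{2171} - \frac{4 \sqrt{2}}{269}$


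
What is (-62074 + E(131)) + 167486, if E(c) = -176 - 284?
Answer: 104952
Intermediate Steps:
E(c) = -460
(-62074 + E(131)) + 167486 = (-62074 - 460) + 167486 = -62534 + 167486 = 104952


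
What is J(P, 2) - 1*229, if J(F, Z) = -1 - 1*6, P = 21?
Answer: -236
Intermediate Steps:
J(F, Z) = -7 (J(F, Z) = -1 - 6 = -7)
J(P, 2) - 1*229 = -7 - 1*229 = -7 - 229 = -236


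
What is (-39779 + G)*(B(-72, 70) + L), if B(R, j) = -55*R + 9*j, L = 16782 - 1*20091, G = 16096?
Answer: -30337923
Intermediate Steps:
L = -3309 (L = 16782 - 20091 = -3309)
(-39779 + G)*(B(-72, 70) + L) = (-39779 + 16096)*((-55*(-72) + 9*70) - 3309) = -23683*((3960 + 630) - 3309) = -23683*(4590 - 3309) = -23683*1281 = -30337923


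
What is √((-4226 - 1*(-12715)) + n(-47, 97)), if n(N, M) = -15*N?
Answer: √9194 ≈ 95.885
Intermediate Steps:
√((-4226 - 1*(-12715)) + n(-47, 97)) = √((-4226 - 1*(-12715)) - 15*(-47)) = √((-4226 + 12715) + 705) = √(8489 + 705) = √9194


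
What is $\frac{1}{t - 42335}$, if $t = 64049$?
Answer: $\frac{1}{21714} \approx 4.6053 \cdot 10^{-5}$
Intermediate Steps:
$\frac{1}{t - 42335} = \frac{1}{64049 - 42335} = \frac{1}{21714}$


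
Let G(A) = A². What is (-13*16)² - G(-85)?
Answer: 36039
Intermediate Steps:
(-13*16)² - G(-85) = (-13*16)² - 1*(-85)² = (-208)² - 1*7225 = 43264 - 7225 = 36039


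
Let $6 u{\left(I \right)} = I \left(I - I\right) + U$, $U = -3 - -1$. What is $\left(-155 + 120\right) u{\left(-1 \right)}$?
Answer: $\frac{35}{3} \approx 11.667$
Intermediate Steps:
$U = -2$ ($U = -3 + 1 = -2$)
$u{\left(I \right)} = - \frac{1}{3}$ ($u{\left(I \right)} = \frac{I \left(I - I\right) - 2}{6} = \frac{I 0 - 2}{6} = \frac{0 - 2}{6} = \frac{1}{6} \left(-2\right) = - \frac{1}{3}$)
$\left(-155 + 120\right) u{\left(-1 \right)} = \left(-155 + 120\right) \left(- \frac{1}{3}\right) = \left(-35\right) \left(- \frac{1}{3}\right) = \frac{35}{3}$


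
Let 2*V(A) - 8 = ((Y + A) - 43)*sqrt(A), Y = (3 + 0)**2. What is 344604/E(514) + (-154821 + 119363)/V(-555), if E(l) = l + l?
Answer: 31*(-565684*I + 1636869*sqrt(555))/(257*(8*I + 589*sqrt(555))) ≈ 335.21 - 5.1107*I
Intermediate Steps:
E(l) = 2*l
Y = 9 (Y = 3**2 = 9)
V(A) = 4 + sqrt(A)*(-34 + A)/2 (V(A) = 4 + (((9 + A) - 43)*sqrt(A))/2 = 4 + ((-34 + A)*sqrt(A))/2 = 4 + (sqrt(A)*(-34 + A))/2 = 4 + sqrt(A)*(-34 + A)/2)
344604/E(514) + (-154821 + 119363)/V(-555) = 344604/((2*514)) + (-154821 + 119363)/(4 + (-555)**(3/2)/2 - 17*I*sqrt(555)) = 344604/1028 - 35458/(4 + (-555*I*sqrt(555))/2 - 17*I*sqrt(555)) = 344604*(1/1028) - 35458/(4 - 555*I*sqrt(555)/2 - 17*I*sqrt(555)) = 86151/257 - 35458/(4 - 589*I*sqrt(555)/2)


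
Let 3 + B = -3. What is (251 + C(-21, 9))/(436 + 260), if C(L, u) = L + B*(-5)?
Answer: 65/174 ≈ 0.37356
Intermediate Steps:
B = -6 (B = -3 - 3 = -6)
C(L, u) = 30 + L (C(L, u) = L - 6*(-5) = L + 30 = 30 + L)
(251 + C(-21, 9))/(436 + 260) = (251 + (30 - 21))/(436 + 260) = (251 + 9)/696 = 260*(1/696) = 65/174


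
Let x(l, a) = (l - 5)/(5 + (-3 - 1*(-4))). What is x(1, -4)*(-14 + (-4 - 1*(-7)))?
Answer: 22/3 ≈ 7.3333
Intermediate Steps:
x(l, a) = -⅚ + l/6 (x(l, a) = (-5 + l)/(5 + (-3 + 4)) = (-5 + l)/(5 + 1) = (-5 + l)/6 = (-5 + l)*(⅙) = -⅚ + l/6)
x(1, -4)*(-14 + (-4 - 1*(-7))) = (-⅚ + (⅙)*1)*(-14 + (-4 - 1*(-7))) = (-⅚ + ⅙)*(-14 + (-4 + 7)) = -2*(-14 + 3)/3 = -⅔*(-11) = 22/3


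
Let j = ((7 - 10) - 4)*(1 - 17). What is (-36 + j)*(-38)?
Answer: -2888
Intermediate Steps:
j = 112 (j = (-3 - 4)*(-16) = -7*(-16) = 112)
(-36 + j)*(-38) = (-36 + 112)*(-38) = 76*(-38) = -2888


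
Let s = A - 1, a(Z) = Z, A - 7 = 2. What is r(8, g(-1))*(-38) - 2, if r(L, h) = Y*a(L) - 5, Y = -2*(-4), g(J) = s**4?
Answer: -2244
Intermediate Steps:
A = 9 (A = 7 + 2 = 9)
s = 8 (s = 9 - 1 = 8)
g(J) = 4096 (g(J) = 8**4 = 4096)
Y = 8
r(L, h) = -5 + 8*L (r(L, h) = 8*L - 5 = -5 + 8*L)
r(8, g(-1))*(-38) - 2 = (-5 + 8*8)*(-38) - 2 = (-5 + 64)*(-38) - 2 = 59*(-38) - 2 = -2242 - 2 = -2244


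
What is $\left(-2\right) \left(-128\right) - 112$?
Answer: $144$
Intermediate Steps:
$\left(-2\right) \left(-128\right) - 112 = 256 - 112 = 144$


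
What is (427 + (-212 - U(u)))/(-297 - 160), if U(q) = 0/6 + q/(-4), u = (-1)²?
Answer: -861/1828 ≈ -0.47101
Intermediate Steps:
u = 1
U(q) = -q/4 (U(q) = 0*(⅙) + q*(-¼) = 0 - q/4 = -q/4)
(427 + (-212 - U(u)))/(-297 - 160) = (427 + (-212 - (-1)/4))/(-297 - 160) = (427 + (-212 - 1*(-¼)))/(-457) = (427 + (-212 + ¼))*(-1/457) = (427 - 847/4)*(-1/457) = (861/4)*(-1/457) = -861/1828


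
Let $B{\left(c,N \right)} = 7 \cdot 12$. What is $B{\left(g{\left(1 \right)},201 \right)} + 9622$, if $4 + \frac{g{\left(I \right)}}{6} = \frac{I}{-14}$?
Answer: $9706$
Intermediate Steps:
$g{\left(I \right)} = -24 - \frac{3 I}{7}$ ($g{\left(I \right)} = -24 + 6 \frac{I}{-14} = -24 + 6 I \left(- \frac{1}{14}\right) = -24 + 6 \left(- \frac{I}{14}\right) = -24 - \frac{3 I}{7}$)
$B{\left(c,N \right)} = 84$
$B{\left(g{\left(1 \right)},201 \right)} + 9622 = 84 + 9622 = 9706$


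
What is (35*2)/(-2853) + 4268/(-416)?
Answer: -3051431/296712 ≈ -10.284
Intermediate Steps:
(35*2)/(-2853) + 4268/(-416) = 70*(-1/2853) + 4268*(-1/416) = -70/2853 - 1067/104 = -3051431/296712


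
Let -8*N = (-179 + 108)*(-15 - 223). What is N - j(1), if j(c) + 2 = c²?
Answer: -8445/4 ≈ -2111.3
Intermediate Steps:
j(c) = -2 + c²
N = -8449/4 (N = -(-179 + 108)*(-15 - 223)/8 = -(-71)*(-238)/8 = -⅛*16898 = -8449/4 ≈ -2112.3)
N - j(1) = -8449/4 - (-2 + 1²) = -8449/4 - (-2 + 1) = -8449/4 - 1*(-1) = -8449/4 + 1 = -8445/4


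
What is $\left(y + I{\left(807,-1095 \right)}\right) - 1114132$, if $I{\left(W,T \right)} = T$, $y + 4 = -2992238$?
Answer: $-4107469$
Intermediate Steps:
$y = -2992242$ ($y = -4 - 2992238 = -2992242$)
$\left(y + I{\left(807,-1095 \right)}\right) - 1114132 = \left(-2992242 - 1095\right) - 1114132 = -2993337 - 1114132 = -4107469$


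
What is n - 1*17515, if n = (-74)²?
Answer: -12039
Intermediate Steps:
n = 5476
n - 1*17515 = 5476 - 1*17515 = 5476 - 17515 = -12039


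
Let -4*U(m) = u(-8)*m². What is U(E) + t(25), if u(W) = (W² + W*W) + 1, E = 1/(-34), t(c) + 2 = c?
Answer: 106223/4624 ≈ 22.972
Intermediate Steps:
t(c) = -2 + c
E = -1/34 ≈ -0.029412
u(W) = 1 + 2*W² (u(W) = (W² + W²) + 1 = 2*W² + 1 = 1 + 2*W²)
U(m) = -129*m²/4 (U(m) = -(1 + 2*(-8)²)*m²/4 = -(1 + 2*64)*m²/4 = -(1 + 128)*m²/4 = -129*m²/4)
U(E) + t(25) = -129*(-1/34)²/4 + (-2 + 25) = -129/4*1/1156 + 23 = -129/4624 + 23 = 106223/4624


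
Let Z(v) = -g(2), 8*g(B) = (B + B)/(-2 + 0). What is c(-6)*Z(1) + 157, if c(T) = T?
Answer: 311/2 ≈ 155.50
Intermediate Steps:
g(B) = -B/8 (g(B) = ((B + B)/(-2 + 0))/8 = ((2*B)/(-2))/8 = ((2*B)*(-½))/8 = (-B)/8 = -B/8)
Z(v) = ¼ (Z(v) = -(-1)*2/8 = -1*(-¼) = ¼)
c(-6)*Z(1) + 157 = -6*¼ + 157 = -3/2 + 157 = 311/2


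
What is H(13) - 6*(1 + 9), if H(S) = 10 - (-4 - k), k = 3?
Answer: -43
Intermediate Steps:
H(S) = 17 (H(S) = 10 - (-4 - 1*3) = 10 - (-4 - 3) = 10 - 1*(-7) = 10 + 7 = 17)
H(13) - 6*(1 + 9) = 17 - 6*(1 + 9) = 17 - 6*10 = 17 - 60 = -43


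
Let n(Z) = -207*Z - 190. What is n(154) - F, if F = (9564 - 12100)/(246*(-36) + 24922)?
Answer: -257600976/8033 ≈ -32068.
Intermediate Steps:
n(Z) = -190 - 207*Z
F = -1268/8033 (F = -2536/(-8856 + 24922) = -2536/16066 = -2536*1/16066 = -1268/8033 ≈ -0.15785)
n(154) - F = (-190 - 207*154) - 1*(-1268/8033) = (-190 - 31878) + 1268/8033 = -32068 + 1268/8033 = -257600976/8033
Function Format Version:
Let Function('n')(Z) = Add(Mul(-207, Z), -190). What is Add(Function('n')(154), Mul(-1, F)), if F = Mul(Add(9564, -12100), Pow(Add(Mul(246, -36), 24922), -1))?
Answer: Rational(-257600976, 8033) ≈ -32068.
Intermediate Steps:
Function('n')(Z) = Add(-190, Mul(-207, Z))
F = Rational(-1268, 8033) (F = Mul(-2536, Pow(Add(-8856, 24922), -1)) = Mul(-2536, Pow(16066, -1)) = Mul(-2536, Rational(1, 16066)) = Rational(-1268, 8033) ≈ -0.15785)
Add(Function('n')(154), Mul(-1, F)) = Add(Add(-190, Mul(-207, 154)), Mul(-1, Rational(-1268, 8033))) = Add(Add(-190, -31878), Rational(1268, 8033)) = Add(-32068, Rational(1268, 8033)) = Rational(-257600976, 8033)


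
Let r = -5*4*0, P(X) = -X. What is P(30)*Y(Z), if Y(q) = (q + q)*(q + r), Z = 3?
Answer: -540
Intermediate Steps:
r = 0 (r = -20*0 = 0)
Y(q) = 2*q**2 (Y(q) = (q + q)*(q + 0) = (2*q)*q = 2*q**2)
P(30)*Y(Z) = (-1*30)*(2*3**2) = -60*9 = -30*18 = -540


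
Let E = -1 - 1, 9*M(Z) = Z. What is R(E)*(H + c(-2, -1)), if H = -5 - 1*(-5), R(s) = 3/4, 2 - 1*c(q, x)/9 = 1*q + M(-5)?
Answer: 123/4 ≈ 30.750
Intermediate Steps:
M(Z) = Z/9
E = -2
c(q, x) = 23 - 9*q (c(q, x) = 18 - 9*(1*q + (⅑)*(-5)) = 18 - 9*(q - 5/9) = 18 - 9*(-5/9 + q) = 18 + (5 - 9*q) = 23 - 9*q)
R(s) = ¾ (R(s) = 3*(¼) = ¾)
H = 0 (H = -5 + 5 = 0)
R(E)*(H + c(-2, -1)) = 3*(0 + (23 - 9*(-2)))/4 = 3*(0 + (23 + 18))/4 = 3*(0 + 41)/4 = (¾)*41 = 123/4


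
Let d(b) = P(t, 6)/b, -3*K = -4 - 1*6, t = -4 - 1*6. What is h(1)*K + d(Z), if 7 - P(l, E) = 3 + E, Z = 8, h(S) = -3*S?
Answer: -41/4 ≈ -10.250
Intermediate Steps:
t = -10 (t = -4 - 6 = -10)
K = 10/3 (K = -(-4 - 1*6)/3 = -(-4 - 6)/3 = -1/3*(-10) = 10/3 ≈ 3.3333)
P(l, E) = 4 - E (P(l, E) = 7 - (3 + E) = 7 + (-3 - E) = 4 - E)
d(b) = -2/b (d(b) = (4 - 1*6)/b = (4 - 6)/b = -2/b)
h(1)*K + d(Z) = -3*1*(10/3) - 2/8 = -3*10/3 - 2*1/8 = -10 - 1/4 = -41/4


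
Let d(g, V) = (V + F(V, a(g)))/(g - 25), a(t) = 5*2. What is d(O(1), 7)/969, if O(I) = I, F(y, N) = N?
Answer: -1/1368 ≈ -0.00073099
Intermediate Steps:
a(t) = 10
d(g, V) = (10 + V)/(-25 + g) (d(g, V) = (V + 10)/(g - 25) = (10 + V)/(-25 + g))
d(O(1), 7)/969 = ((10 + 7)/(-25 + 1))/969 = (17/(-24))*(1/969) = -1/24*17*(1/969) = -17/24*1/969 = -1/1368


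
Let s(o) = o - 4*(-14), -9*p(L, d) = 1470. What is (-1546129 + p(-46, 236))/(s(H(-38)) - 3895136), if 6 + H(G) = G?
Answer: 4638877/11685372 ≈ 0.39698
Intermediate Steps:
H(G) = -6 + G
p(L, d) = -490/3 (p(L, d) = -1/9*1470 = -490/3)
s(o) = 56 + o (s(o) = o + 56 = 56 + o)
(-1546129 + p(-46, 236))/(s(H(-38)) - 3895136) = (-1546129 - 490/3)/((56 + (-6 - 38)) - 3895136) = -4638877/(3*((56 - 44) - 3895136)) = -4638877/(3*(12 - 3895136)) = -4638877/3/(-3895124) = -4638877/3*(-1/3895124) = 4638877/11685372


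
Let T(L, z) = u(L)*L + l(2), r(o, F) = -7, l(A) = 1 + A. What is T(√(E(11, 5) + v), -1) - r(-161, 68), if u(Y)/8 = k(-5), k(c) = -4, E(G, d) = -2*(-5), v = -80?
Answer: 10 - 32*I*√70 ≈ 10.0 - 267.73*I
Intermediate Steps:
E(G, d) = 10
u(Y) = -32 (u(Y) = 8*(-4) = -32)
T(L, z) = 3 - 32*L (T(L, z) = -32*L + (1 + 2) = -32*L + 3 = 3 - 32*L)
T(√(E(11, 5) + v), -1) - r(-161, 68) = (3 - 32*√(10 - 80)) - 1*(-7) = (3 - 32*I*√70) + 7 = 10 - 32*I*√70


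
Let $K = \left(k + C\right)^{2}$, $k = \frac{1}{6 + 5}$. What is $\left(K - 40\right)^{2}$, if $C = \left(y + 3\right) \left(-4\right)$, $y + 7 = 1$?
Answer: $\frac{165096801}{14641} \approx 11276.0$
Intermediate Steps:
$y = -6$ ($y = -7 + 1 = -6$)
$k = \frac{1}{11} \approx 0.090909$
$C = 12$ ($C = \left(-6 + 3\right) \left(-4\right) = \left(-3\right) \left(-4\right) = 12$)
$K = \frac{17689}{121}$ ($K = \left(\frac{1}{11} + 12\right)^{2} = \left(\frac{133}{11}\right)^{2} = \frac{17689}{121} \approx 146.19$)
$\left(K - 40\right)^{2} = \left(\frac{17689}{121} - 40\right)^{2} = \left(\frac{12849}{121}\right)^{2} = \frac{165096801}{14641}$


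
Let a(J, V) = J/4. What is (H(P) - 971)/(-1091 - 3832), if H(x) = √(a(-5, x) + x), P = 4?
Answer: 971/4923 - √11/9846 ≈ 0.19690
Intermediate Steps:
a(J, V) = J/4 (a(J, V) = J*(¼) = J/4)
H(x) = √(-5/4 + x) (H(x) = √((¼)*(-5) + x) = √(-5/4 + x))
(H(P) - 971)/(-1091 - 3832) = (√(-5 + 4*4)/2 - 971)/(-1091 - 3832) = (√(-5 + 16)/2 - 971)/(-4923) = (√11/2 - 971)*(-1/4923) = (-971 + √11/2)*(-1/4923) = 971/4923 - √11/9846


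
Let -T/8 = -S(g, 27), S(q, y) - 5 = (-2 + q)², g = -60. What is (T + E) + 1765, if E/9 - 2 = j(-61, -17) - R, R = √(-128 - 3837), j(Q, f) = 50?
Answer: 33025 - 9*I*√3965 ≈ 33025.0 - 566.71*I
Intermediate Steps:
S(q, y) = 5 + (-2 + q)²
R = I*√3965 (R = √(-3965) = I*√3965 ≈ 62.968*I)
T = 30792 (T = -(-8)*(5 + (-2 - 60)²) = -(-8)*(5 + (-62)²) = -(-8)*(5 + 3844) = -(-8)*3849 = -8*(-3849) = 30792)
E = 468 - 9*I*√3965 (E = 18 + 9*(50 - I*√3965) = 18 + (450 - 9*I*√3965) = 468 - 9*I*√3965 ≈ 468.0 - 566.71*I)
(T + E) + 1765 = (30792 + (468 - 9*I*√3965)) + 1765 = (31260 - 9*I*√3965) + 1765 = 33025 - 9*I*√3965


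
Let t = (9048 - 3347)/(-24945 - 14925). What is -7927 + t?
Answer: -316055191/39870 ≈ -7927.1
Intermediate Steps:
t = -5701/39870 (t = 5701/(-39870) = 5701*(-1/39870) = -5701/39870 ≈ -0.14299)
-7927 + t = -7927 - 5701/39870 = -316055191/39870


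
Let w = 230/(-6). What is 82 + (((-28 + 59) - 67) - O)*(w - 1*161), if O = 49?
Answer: 51076/3 ≈ 17025.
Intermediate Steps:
w = -115/3 (w = 230*(-⅙) = -115/3 ≈ -38.333)
82 + (((-28 + 59) - 67) - O)*(w - 1*161) = 82 + (((-28 + 59) - 67) - 1*49)*(-115/3 - 1*161) = 82 + ((31 - 67) - 49)*(-115/3 - 161) = 82 + (-36 - 49)*(-598/3) = 82 - 85*(-598/3) = 82 + 50830/3 = 51076/3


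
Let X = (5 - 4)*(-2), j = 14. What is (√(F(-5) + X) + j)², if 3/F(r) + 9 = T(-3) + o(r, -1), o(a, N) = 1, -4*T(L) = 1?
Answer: (154 + I*√286)²/121 ≈ 193.64 + 43.048*I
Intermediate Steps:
X = -2 (X = 1*(-2) = -2)
T(L) = -¼ (T(L) = -¼*1 = -¼)
F(r) = -4/11 (F(r) = 3/(-9 + (-¼ + 1)) = 3/(-9 + ¾) = 3/(-33/4) = 3*(-4/33) = -4/11)
(√(F(-5) + X) + j)² = (√(-4/11 - 2) + 14)² = (√(-26/11) + 14)² = (I*√286/11 + 14)² = (14 + I*√286/11)²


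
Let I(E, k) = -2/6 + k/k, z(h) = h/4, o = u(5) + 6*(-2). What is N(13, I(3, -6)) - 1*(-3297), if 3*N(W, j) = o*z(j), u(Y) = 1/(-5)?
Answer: 296669/90 ≈ 3296.3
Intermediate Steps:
u(Y) = -1/5
o = -61/5 (o = -1/5 + 6*(-2) = -1/5 - 12 = -61/5 ≈ -12.200)
z(h) = h/4 (z(h) = h*(1/4) = h/4)
I(E, k) = 2/3 (I(E, k) = -2*1/6 + 1 = -1/3 + 1 = 2/3)
N(W, j) = -61*j/60 (N(W, j) = (-61*j/20)/3 = -61*j/60)
N(13, I(3, -6)) - 1*(-3297) = -61/60*2/3 - 1*(-3297) = -61/90 + 3297 = 296669/90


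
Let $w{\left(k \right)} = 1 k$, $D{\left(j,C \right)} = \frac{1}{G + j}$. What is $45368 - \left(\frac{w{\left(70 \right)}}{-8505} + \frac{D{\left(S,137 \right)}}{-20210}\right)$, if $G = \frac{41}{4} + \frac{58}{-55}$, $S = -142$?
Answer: $\frac{216988474207312}{4782852117} \approx 45368.0$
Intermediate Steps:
$G = \frac{2023}{220}$ ($G = 41 \cdot \frac{1}{4} + 58 \left(- \frac{1}{55}\right) = \frac{41}{4} - \frac{58}{55} = \frac{2023}{220} \approx 9.1954$)
$D{\left(j,C \right)} = \frac{1}{\frac{2023}{220} + j}$
$w{\left(k \right)} = k$
$45368 - \left(\frac{w{\left(70 \right)}}{-8505} + \frac{D{\left(S,137 \right)}}{-20210}\right) = 45368 - \left(\frac{70}{-8505} + \frac{220 \frac{1}{2023 + 220 \left(-142\right)}}{-20210}\right) = 45368 - \left(70 \left(- \frac{1}{8505}\right) + \frac{220}{2023 - 31240} \left(- \frac{1}{20210}\right)\right) = 45368 - \left(- \frac{2}{243} + \frac{220}{-29217} \left(- \frac{1}{20210}\right)\right) = 45368 - \left(- \frac{2}{243} + 220 \left(- \frac{1}{29217}\right) \left(- \frac{1}{20210}\right)\right) = 45368 - \left(- \frac{2}{243} - - \frac{22}{59047557}\right) = 45368 - \left(- \frac{2}{243} + \frac{22}{59047557}\right) = 45368 - - \frac{39363256}{4782852117} = 45368 + \frac{39363256}{4782852117} = \frac{216988474207312}{4782852117}$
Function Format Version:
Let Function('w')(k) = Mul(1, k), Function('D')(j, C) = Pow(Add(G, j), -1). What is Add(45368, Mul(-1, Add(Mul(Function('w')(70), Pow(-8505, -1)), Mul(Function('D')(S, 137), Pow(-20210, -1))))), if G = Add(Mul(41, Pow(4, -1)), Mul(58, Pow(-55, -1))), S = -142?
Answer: Rational(216988474207312, 4782852117) ≈ 45368.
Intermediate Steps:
G = Rational(2023, 220) (G = Add(Mul(41, Rational(1, 4)), Mul(58, Rational(-1, 55))) = Add(Rational(41, 4), Rational(-58, 55)) = Rational(2023, 220) ≈ 9.1954)
Function('D')(j, C) = Pow(Add(Rational(2023, 220), j), -1)
Function('w')(k) = k
Add(45368, Mul(-1, Add(Mul(Function('w')(70), Pow(-8505, -1)), Mul(Function('D')(S, 137), Pow(-20210, -1))))) = Add(45368, Mul(-1, Add(Mul(70, Pow(-8505, -1)), Mul(Mul(220, Pow(Add(2023, Mul(220, -142)), -1)), Pow(-20210, -1))))) = Add(45368, Mul(-1, Add(Mul(70, Rational(-1, 8505)), Mul(Mul(220, Pow(Add(2023, -31240), -1)), Rational(-1, 20210))))) = Add(45368, Mul(-1, Add(Rational(-2, 243), Mul(Mul(220, Pow(-29217, -1)), Rational(-1, 20210))))) = Add(45368, Mul(-1, Add(Rational(-2, 243), Mul(Mul(220, Rational(-1, 29217)), Rational(-1, 20210))))) = Add(45368, Mul(-1, Add(Rational(-2, 243), Mul(Rational(-220, 29217), Rational(-1, 20210))))) = Add(45368, Mul(-1, Add(Rational(-2, 243), Rational(22, 59047557)))) = Add(45368, Mul(-1, Rational(-39363256, 4782852117))) = Add(45368, Rational(39363256, 4782852117)) = Rational(216988474207312, 4782852117)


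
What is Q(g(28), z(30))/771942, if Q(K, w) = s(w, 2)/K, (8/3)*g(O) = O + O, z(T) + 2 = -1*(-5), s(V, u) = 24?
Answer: 4/2701797 ≈ 1.4805e-6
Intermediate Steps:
z(T) = 3 (z(T) = -2 - 1*(-5) = -2 + 5 = 3)
g(O) = 3*O/4 (g(O) = 3*(O + O)/8 = 3*(2*O)/8 = 3*O/4)
Q(K, w) = 24/K
Q(g(28), z(30))/771942 = (24/(((3/4)*28)))/771942 = (24/21)*(1/771942) = (24*(1/21))*(1/771942) = (8/7)*(1/771942) = 4/2701797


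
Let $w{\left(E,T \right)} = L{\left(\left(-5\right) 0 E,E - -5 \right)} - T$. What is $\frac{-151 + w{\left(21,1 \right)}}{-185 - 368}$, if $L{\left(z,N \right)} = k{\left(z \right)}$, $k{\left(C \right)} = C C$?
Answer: $\frac{152}{553} \approx 0.27486$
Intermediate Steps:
$k{\left(C \right)} = C^{2}$
$L{\left(z,N \right)} = z^{2}$
$w{\left(E,T \right)} = - T$ ($w{\left(E,T \right)} = \left(\left(-5\right) 0 E\right)^{2} - T = \left(0 E\right)^{2} - T = 0^{2} - T = 0 - T = - T$)
$\frac{-151 + w{\left(21,1 \right)}}{-185 - 368} = \frac{-151 - 1}{-185 - 368} = \frac{-151 - 1}{-553} = \left(-152\right) \left(- \frac{1}{553}\right) = \frac{152}{553}$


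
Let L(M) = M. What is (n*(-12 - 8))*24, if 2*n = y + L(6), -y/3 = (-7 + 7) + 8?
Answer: 4320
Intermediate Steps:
y = -24 (y = -3*((-7 + 7) + 8) = -3*(0 + 8) = -3*8 = -24)
n = -9 (n = (-24 + 6)/2 = (1/2)*(-18) = -9)
(n*(-12 - 8))*24 = -9*(-12 - 8)*24 = -9*(-20)*24 = 180*24 = 4320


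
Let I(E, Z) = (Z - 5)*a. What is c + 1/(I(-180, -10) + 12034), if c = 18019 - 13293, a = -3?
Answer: 57085355/12079 ≈ 4726.0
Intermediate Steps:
I(E, Z) = 15 - 3*Z (I(E, Z) = (Z - 5)*(-3) = (-5 + Z)*(-3) = 15 - 3*Z)
c = 4726
c + 1/(I(-180, -10) + 12034) = 4726 + 1/((15 - 3*(-10)) + 12034) = 4726 + 1/((15 + 30) + 12034) = 4726 + 1/(45 + 12034) = 4726 + 1/12079 = 57085355/12079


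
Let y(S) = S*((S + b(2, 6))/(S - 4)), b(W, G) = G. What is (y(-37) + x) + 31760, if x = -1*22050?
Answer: 396963/41 ≈ 9682.0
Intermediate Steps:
x = -22050
y(S) = S*(6 + S)/(-4 + S) (y(S) = S*((S + 6)/(S - 4)) = S*((6 + S)/(-4 + S)) = S*(6 + S)/(-4 + S))
(y(-37) + x) + 31760 = (-37*(6 - 37)/(-4 - 37) - 22050) + 31760 = (-37*(-31)/(-41) - 22050) + 31760 = (-37*(-1/41)*(-31) - 22050) + 31760 = (-1147/41 - 22050) + 31760 = -905197/41 + 31760 = 396963/41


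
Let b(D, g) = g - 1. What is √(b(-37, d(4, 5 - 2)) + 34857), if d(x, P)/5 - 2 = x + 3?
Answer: √34901 ≈ 186.82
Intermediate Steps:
d(x, P) = 25 + 5*x (d(x, P) = 10 + 5*(x + 3) = 10 + 5*(3 + x) = 10 + (15 + 5*x) = 25 + 5*x)
b(D, g) = -1 + g
√(b(-37, d(4, 5 - 2)) + 34857) = √((-1 + (25 + 5*4)) + 34857) = √((-1 + (25 + 20)) + 34857) = √((-1 + 45) + 34857) = √(44 + 34857) = √34901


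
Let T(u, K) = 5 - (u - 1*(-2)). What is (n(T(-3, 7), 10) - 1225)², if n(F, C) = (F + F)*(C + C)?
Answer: 970225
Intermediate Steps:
T(u, K) = 3 - u (T(u, K) = 5 - (u + 2) = 5 - (2 + u) = 5 + (-2 - u) = 3 - u)
n(F, C) = 4*C*F (n(F, C) = (2*F)*(2*C) = 4*C*F)
(n(T(-3, 7), 10) - 1225)² = (4*10*(3 - 1*(-3)) - 1225)² = (4*10*(3 + 3) - 1225)² = (4*10*6 - 1225)² = (240 - 1225)² = (-985)² = 970225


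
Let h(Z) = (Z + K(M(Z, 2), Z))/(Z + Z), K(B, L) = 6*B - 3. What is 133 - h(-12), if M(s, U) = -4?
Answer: 1051/8 ≈ 131.38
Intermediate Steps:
K(B, L) = -3 + 6*B
h(Z) = (-27 + Z)/(2*Z) (h(Z) = (Z + (-3 + 6*(-4)))/(Z + Z) = (Z + (-3 - 24))/((2*Z)) = (Z - 27)*(1/(2*Z)) = (-27 + Z)*(1/(2*Z)) = (-27 + Z)/(2*Z))
133 - h(-12) = 133 - (-27 - 12)/(2*(-12)) = 133 - (-1)*(-39)/(2*12) = 133 - 1*13/8 = 133 - 13/8 = 1051/8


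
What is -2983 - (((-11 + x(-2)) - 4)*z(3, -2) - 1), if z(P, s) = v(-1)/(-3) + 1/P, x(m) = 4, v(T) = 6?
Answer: -9001/3 ≈ -3000.3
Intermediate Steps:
z(P, s) = -2 + 1/P (z(P, s) = 6/(-3) + 1/P = 6*(-⅓) + 1/P = -2 + 1/P)
-2983 - (((-11 + x(-2)) - 4)*z(3, -2) - 1) = -2983 - (((-11 + 4) - 4)*(-2 + 1/3) - 1) = -2983 - ((-7 - 4)*(-2 + ⅓) - 1) = -2983 - (-11*(-5/3) - 1) = -2983 - (55/3 - 1) = -2983 - 1*52/3 = -2983 - 52/3 = -9001/3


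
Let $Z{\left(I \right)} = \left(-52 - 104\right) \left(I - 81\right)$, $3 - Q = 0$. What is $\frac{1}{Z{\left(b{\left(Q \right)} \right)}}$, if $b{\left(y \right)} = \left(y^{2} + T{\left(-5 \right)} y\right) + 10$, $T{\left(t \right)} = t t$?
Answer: $- \frac{1}{2028} \approx -0.0004931$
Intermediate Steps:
$Q = 3$ ($Q = 3 - 0 = 3 + 0 = 3$)
$T{\left(t \right)} = t^{2}$
$b{\left(y \right)} = 10 + y^{2} + 25 y$ ($b{\left(y \right)} = \left(y^{2} + \left(-5\right)^{2} y\right) + 10 = \left(y^{2} + 25 y\right) + 10 = 10 + y^{2} + 25 y$)
$Z{\left(I \right)} = 12636 - 156 I$ ($Z{\left(I \right)} = - 156 \left(-81 + I\right) = 12636 - 156 I$)
$\frac{1}{Z{\left(b{\left(Q \right)} \right)}} = \frac{1}{12636 - 156 \left(10 + 3^{2} + 25 \cdot 3\right)} = \frac{1}{12636 - 156 \left(10 + 9 + 75\right)} = \frac{1}{12636 - 14664} = \frac{1}{-2028} = - \frac{1}{2028}$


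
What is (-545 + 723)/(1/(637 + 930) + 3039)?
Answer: 139463/2381057 ≈ 0.058572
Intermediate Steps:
(-545 + 723)/(1/(637 + 930) + 3039) = 178/(1/1567 + 3039) = 178/(4762114/1567) = 178*(1567/4762114) = 139463/2381057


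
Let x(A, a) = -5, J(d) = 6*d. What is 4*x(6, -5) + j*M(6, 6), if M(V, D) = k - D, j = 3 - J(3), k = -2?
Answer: 100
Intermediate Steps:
j = -15 (j = 3 - 6*3 = 3 - 1*18 = 3 - 18 = -15)
M(V, D) = -2 - D
4*x(6, -5) + j*M(6, 6) = 4*(-5) - 15*(-2 - 1*6) = -20 - 15*(-2 - 6) = -20 - 15*(-8) = -20 + 120 = 100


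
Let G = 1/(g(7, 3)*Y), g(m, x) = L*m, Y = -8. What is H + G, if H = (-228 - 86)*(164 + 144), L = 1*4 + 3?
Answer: -37911105/392 ≈ -96712.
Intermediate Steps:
L = 7 (L = 4 + 3 = 7)
g(m, x) = 7*m
H = -96712 (H = -314*308 = -96712)
G = -1/392 (G = 1/((7*7)*(-8)) = 1/(49*(-8)) = 1/(-392) = -1/392 ≈ -0.0025510)
H + G = -96712 - 1/392 = -37911105/392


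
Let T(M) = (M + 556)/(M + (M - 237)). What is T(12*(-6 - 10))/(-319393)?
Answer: 364/198343053 ≈ 1.8352e-6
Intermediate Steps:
T(M) = (556 + M)/(-237 + 2*M) (T(M) = (556 + M)/(M + (-237 + M)) = (556 + M)/(-237 + 2*M))
T(12*(-6 - 10))/(-319393) = ((556 + 12*(-6 - 10))/(-237 + 2*(12*(-6 - 10))))/(-319393) = ((556 + 12*(-16))/(-237 + 2*(12*(-16))))*(-1/319393) = ((556 - 192)/(-237 + 2*(-192)))*(-1/319393) = (364/(-237 - 384))*(-1/319393) = (364/(-621))*(-1/319393) = -1/621*364*(-1/319393) = -364/621*(-1/319393) = 364/198343053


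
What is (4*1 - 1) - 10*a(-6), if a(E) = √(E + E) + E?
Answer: 63 - 20*I*√3 ≈ 63.0 - 34.641*I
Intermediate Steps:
a(E) = E + √2*√E (a(E) = √(2*E) + E = √2*√E + E = E + √2*√E)
(4*1 - 1) - 10*a(-6) = (4*1 - 1) - 10*(-6 + √2*√(-6)) = (4 - 1) - 10*(-6 + √2*(I*√6)) = 3 - 10*(-6 + 2*I*√3) = 3 + (60 - 20*I*√3) = 63 - 20*I*√3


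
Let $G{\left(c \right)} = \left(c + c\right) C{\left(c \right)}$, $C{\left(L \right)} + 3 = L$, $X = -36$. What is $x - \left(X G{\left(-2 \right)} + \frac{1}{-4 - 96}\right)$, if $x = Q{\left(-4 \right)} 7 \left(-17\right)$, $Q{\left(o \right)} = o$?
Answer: $\frac{119601}{100} \approx 1196.0$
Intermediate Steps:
$C{\left(L \right)} = -3 + L$
$G{\left(c \right)} = 2 c \left(-3 + c\right)$ ($G{\left(c \right)} = \left(c + c\right) \left(-3 + c\right) = 2 c \left(-3 + c\right)$)
$x = 476$ ($x = \left(-4\right) 7 \left(-17\right) = \left(-28\right) \left(-17\right) = 476$)
$x - \left(X G{\left(-2 \right)} + \frac{1}{-4 - 96}\right) = 476 - \left(- 36 \cdot 2 \left(-2\right) \left(-3 - 2\right) + \frac{1}{-4 - 96}\right) = 476 - \left(- 36 \cdot 2 \left(-2\right) \left(-5\right) + \frac{1}{-100}\right) = 476 - \left(\left(-36\right) 20 - \frac{1}{100}\right) = 476 - \left(-720 - \frac{1}{100}\right) = 476 - - \frac{72001}{100} = 476 + \frac{72001}{100} = \frac{119601}{100}$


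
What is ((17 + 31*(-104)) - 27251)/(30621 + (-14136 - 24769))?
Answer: 15229/4142 ≈ 3.6767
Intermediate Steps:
((17 + 31*(-104)) - 27251)/(30621 + (-14136 - 24769)) = ((17 - 3224) - 27251)/(30621 - 38905) = (-3207 - 27251)/(-8284) = -30458*(-1/8284) = 15229/4142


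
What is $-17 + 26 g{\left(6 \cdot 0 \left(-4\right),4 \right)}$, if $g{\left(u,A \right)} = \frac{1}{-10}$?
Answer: $- \frac{98}{5} \approx -19.6$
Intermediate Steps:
$g{\left(u,A \right)} = - \frac{1}{10}$
$-17 + 26 g{\left(6 \cdot 0 \left(-4\right),4 \right)} = -17 + 26 \left(- \frac{1}{10}\right) = -17 - \frac{13}{5} = - \frac{98}{5}$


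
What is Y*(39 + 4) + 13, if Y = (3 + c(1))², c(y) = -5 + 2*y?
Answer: 13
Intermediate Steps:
Y = 0 (Y = (3 + (-5 + 2*1))² = (3 + (-5 + 2))² = (3 - 3)² = 0² = 0)
Y*(39 + 4) + 13 = 0*(39 + 4) + 13 = 0*43 + 13 = 0 + 13 = 13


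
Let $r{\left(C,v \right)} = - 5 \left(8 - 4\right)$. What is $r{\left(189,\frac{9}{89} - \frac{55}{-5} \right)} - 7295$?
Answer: $-7315$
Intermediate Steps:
$r{\left(C,v \right)} = -20$ ($r{\left(C,v \right)} = \left(-5\right) 4 = -20$)
$r{\left(189,\frac{9}{89} - \frac{55}{-5} \right)} - 7295 = -20 - 7295 = -7315$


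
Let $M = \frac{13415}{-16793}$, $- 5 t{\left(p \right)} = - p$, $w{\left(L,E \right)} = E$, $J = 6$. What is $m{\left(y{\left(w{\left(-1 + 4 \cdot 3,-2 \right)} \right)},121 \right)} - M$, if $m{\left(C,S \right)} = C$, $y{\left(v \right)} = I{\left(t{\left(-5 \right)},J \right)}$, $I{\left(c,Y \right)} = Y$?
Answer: $\frac{114173}{16793} \approx 6.7988$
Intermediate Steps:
$t{\left(p \right)} = \frac{p}{5}$ ($t{\left(p \right)} = - \frac{\left(-1\right) p}{5} = \frac{p}{5}$)
$M = - \frac{13415}{16793}$ ($M = 13415 \left(- \frac{1}{16793}\right) = - \frac{13415}{16793} \approx -0.79884$)
$y{\left(v \right)} = 6$
$m{\left(y{\left(w{\left(-1 + 4 \cdot 3,-2 \right)} \right)},121 \right)} - M = 6 - - \frac{13415}{16793} = 6 + \frac{13415}{16793} = \frac{114173}{16793}$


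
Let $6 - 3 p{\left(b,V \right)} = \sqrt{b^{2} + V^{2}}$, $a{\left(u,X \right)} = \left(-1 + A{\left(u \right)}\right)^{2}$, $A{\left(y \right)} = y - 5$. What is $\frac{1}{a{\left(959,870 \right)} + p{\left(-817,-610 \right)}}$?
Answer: $\frac{8173899}{7423623945100} + \frac{3 \sqrt{1039589}}{7423623945100} \approx 1.1015 \cdot 10^{-6}$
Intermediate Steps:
$A{\left(y \right)} = -5 + y$ ($A{\left(y \right)} = y - 5 = -5 + y$)
$a{\left(u,X \right)} = \left(-6 + u\right)^{2}$ ($a{\left(u,X \right)} = \left(-1 + \left(-5 + u\right)\right)^{2} = \left(-6 + u\right)^{2}$)
$p{\left(b,V \right)} = 2 - \frac{\sqrt{V^{2} + b^{2}}}{3}$ ($p{\left(b,V \right)} = 2 - \frac{\sqrt{b^{2} + V^{2}}}{3} = 2 - \frac{\sqrt{V^{2} + b^{2}}}{3}$)
$\frac{1}{a{\left(959,870 \right)} + p{\left(-817,-610 \right)}} = \frac{1}{\left(-6 + 959\right)^{2} + \left(2 - \frac{\sqrt{\left(-610\right)^{2} + \left(-817\right)^{2}}}{3}\right)} = \frac{1}{953^{2} + \left(2 - \frac{\sqrt{372100 + 667489}}{3}\right)} = \frac{1}{908209 + \left(2 - \frac{\sqrt{1039589}}{3}\right)} = \frac{1}{908211 - \frac{\sqrt{1039589}}{3}}$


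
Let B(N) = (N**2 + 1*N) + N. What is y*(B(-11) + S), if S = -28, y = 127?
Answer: 9017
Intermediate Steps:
B(N) = N**2 + 2*N (B(N) = (N**2 + N) + N = (N + N**2) + N = N**2 + 2*N)
y*(B(-11) + S) = 127*(-11*(2 - 11) - 28) = 127*(-11*(-9) - 28) = 127*(99 - 28) = 127*71 = 9017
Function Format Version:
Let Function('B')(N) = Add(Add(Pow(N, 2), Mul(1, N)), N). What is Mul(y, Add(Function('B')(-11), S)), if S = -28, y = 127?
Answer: 9017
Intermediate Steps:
Function('B')(N) = Add(Pow(N, 2), Mul(2, N)) (Function('B')(N) = Add(Add(Pow(N, 2), N), N) = Add(Add(N, Pow(N, 2)), N) = Add(Pow(N, 2), Mul(2, N)))
Mul(y, Add(Function('B')(-11), S)) = Mul(127, Add(Mul(-11, Add(2, -11)), -28)) = Mul(127, Add(Mul(-11, -9), -28)) = Mul(127, Add(99, -28)) = Mul(127, 71) = 9017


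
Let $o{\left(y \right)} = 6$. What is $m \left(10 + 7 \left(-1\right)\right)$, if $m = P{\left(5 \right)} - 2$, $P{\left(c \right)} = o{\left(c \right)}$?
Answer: $12$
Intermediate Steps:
$P{\left(c \right)} = 6$
$m = 4$ ($m = 6 - 2 = 4$)
$m \left(10 + 7 \left(-1\right)\right) = 4 \left(10 + 7 \left(-1\right)\right) = 4 \left(10 - 7\right) = 4 \cdot 3 = 12$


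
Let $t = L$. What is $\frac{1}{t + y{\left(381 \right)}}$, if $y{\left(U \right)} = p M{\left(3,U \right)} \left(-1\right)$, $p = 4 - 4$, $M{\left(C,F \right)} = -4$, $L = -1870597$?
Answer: $- \frac{1}{1870597} \approx -5.3459 \cdot 10^{-7}$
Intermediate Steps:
$t = -1870597$
$p = 0$
$y{\left(U \right)} = 0$ ($y{\left(U \right)} = 0 \left(-4\right) \left(-1\right) = 0 \left(-1\right) = 0$)
$\frac{1}{t + y{\left(381 \right)}} = \frac{1}{-1870597 + 0} = \frac{1}{-1870597} = - \frac{1}{1870597}$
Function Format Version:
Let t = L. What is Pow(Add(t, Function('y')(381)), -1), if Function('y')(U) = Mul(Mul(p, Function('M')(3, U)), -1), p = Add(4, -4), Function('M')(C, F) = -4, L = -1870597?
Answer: Rational(-1, 1870597) ≈ -5.3459e-7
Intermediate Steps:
t = -1870597
p = 0
Function('y')(U) = 0 (Function('y')(U) = Mul(Mul(0, -4), -1) = Mul(0, -1) = 0)
Pow(Add(t, Function('y')(381)), -1) = Pow(Add(-1870597, 0), -1) = Pow(-1870597, -1) = Rational(-1, 1870597)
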